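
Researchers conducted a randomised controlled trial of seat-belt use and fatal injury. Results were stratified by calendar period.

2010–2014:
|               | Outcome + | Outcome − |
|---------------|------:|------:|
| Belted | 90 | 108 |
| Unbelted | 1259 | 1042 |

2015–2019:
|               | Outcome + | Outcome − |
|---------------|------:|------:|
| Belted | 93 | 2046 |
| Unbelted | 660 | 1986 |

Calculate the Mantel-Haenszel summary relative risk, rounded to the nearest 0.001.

RR_MH = Σ(aᵢ·n₀ᵢ/nᵢ) / Σ(cᵢ·n₁ᵢ/nᵢ), with n₁ᵢ = aᵢ+bᵢ (exposed), n₀ᵢ = cᵢ+dᵢ (unexposed), nᵢ = n₁ᵢ+n₀ᵢ.
Stratum 1 (2010–2014): n₁ = 198, n₀ = 2301, n = 2499; a·n₀/n = 90·2301/2499 = 82.8691; c·n₁/n = 1259·198/2499 = 99.7527
Stratum 2 (2015–2019): n₁ = 2139, n₀ = 2646, n = 4785; a·n₀/n = 93·2646/4785 = 51.4270; c·n₁/n = 660·2139/4785 = 295.0345
RR_MH = (82.8691 + 51.4270) / (99.7527 + 295.0345) = 134.2961 / 394.7872 = 0.34017

0.340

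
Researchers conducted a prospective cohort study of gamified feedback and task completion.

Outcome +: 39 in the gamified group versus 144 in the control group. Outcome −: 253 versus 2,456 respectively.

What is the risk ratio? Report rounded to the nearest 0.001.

2.412

From the description: a = 39, b = 253, c = 144, d = 2456.
Risk in exposed = 39/292 = 0.13356; risk in unexposed = 144/2600 = 0.05538.
RR = 0.13356 / 0.05538 = 2.41153
The risk among the exposed is 2.41 times that among the unexposed.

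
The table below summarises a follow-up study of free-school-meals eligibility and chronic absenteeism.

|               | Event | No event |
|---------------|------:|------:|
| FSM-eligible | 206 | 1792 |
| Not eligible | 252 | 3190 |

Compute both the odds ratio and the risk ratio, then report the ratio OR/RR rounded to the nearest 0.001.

Cells: a = 206, b = 1792, c = 252, d = 3190.
OR = (206·3190)/(1792·252) = 657140/451584 = 1.45519
Risk in exposed = 206/1998 = 0.10310; risk in unexposed = 252/3442 = 0.07321; RR = 1.40826
OR/RR = 1.45519 / 1.40826 = 1.03333
The outcome is not rare, so the OR lies further from 1 than the RR.

1.033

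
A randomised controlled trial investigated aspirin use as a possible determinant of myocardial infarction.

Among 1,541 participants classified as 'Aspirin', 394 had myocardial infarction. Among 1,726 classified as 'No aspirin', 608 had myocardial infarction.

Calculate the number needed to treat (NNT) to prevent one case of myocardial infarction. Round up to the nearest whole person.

11

Risk in treated group = 394/1541 = 0.25568; risk in control = 608/1726 = 0.35226.
Absolute risk reduction = 0.35226 − 0.25568 = 0.09658
NNT = 1 / ARR = 1 / 0.09658 = 10.354 → round up → 11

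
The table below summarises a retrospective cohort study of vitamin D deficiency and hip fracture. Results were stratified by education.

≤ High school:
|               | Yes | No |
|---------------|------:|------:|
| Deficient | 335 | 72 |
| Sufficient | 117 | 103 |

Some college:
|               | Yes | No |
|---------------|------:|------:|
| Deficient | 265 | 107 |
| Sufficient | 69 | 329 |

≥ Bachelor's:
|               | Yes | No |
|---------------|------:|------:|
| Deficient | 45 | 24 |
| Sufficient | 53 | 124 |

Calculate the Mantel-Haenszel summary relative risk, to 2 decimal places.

2.31

RR_MH = Σ(aᵢ·n₀ᵢ/nᵢ) / Σ(cᵢ·n₁ᵢ/nᵢ), with n₁ᵢ = aᵢ+bᵢ (exposed), n₀ᵢ = cᵢ+dᵢ (unexposed), nᵢ = n₁ᵢ+n₀ᵢ.
Stratum 1 (≤ High school): n₁ = 407, n₀ = 220, n = 627; a·n₀/n = 335·220/627 = 117.5439; c·n₁/n = 117·407/627 = 75.9474
Stratum 2 (Some college): n₁ = 372, n₀ = 398, n = 770; a·n₀/n = 265·398/770 = 136.9740; c·n₁/n = 69·372/770 = 33.3351
Stratum 3 (≥ Bachelor's): n₁ = 69, n₀ = 177, n = 246; a·n₀/n = 45·177/246 = 32.3780; c·n₁/n = 53·69/246 = 14.8659
RR_MH = (117.5439 + 136.9740 + 32.3780) / (75.9474 + 33.3351 + 14.8659) = 286.8959 / 124.1483 = 2.31091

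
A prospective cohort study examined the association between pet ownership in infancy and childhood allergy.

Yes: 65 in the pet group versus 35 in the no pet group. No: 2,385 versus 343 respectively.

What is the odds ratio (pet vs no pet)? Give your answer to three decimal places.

0.267

From the description: a = 65, b = 2385, c = 35, d = 343.
OR = (a·d)/(b·c) = (65 × 343) / (2385 × 35) = 22295 / 83475 = 0.26709
Exposure is associated with lower odds of childhood allergy (OR = 0.27 < 1).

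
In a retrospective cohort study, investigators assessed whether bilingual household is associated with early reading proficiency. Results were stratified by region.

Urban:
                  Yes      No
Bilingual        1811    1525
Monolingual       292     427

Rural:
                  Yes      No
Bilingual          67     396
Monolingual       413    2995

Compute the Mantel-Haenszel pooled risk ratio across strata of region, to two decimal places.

1.31

RR_MH = Σ(aᵢ·n₀ᵢ/nᵢ) / Σ(cᵢ·n₁ᵢ/nᵢ), with n₁ᵢ = aᵢ+bᵢ (exposed), n₀ᵢ = cᵢ+dᵢ (unexposed), nᵢ = n₁ᵢ+n₀ᵢ.
Stratum 1 (Urban): n₁ = 3336, n₀ = 719, n = 4055; a·n₀/n = 1811·719/4055 = 321.1120; c·n₁/n = 292·3336/4055 = 240.2249
Stratum 2 (Rural): n₁ = 463, n₀ = 3408, n = 3871; a·n₀/n = 67·3408/3871 = 58.9863; c·n₁/n = 413·463/3871 = 49.3978
RR_MH = (321.1120 + 58.9863) / (240.2249 + 49.3978) = 380.0983 / 289.6227 = 1.31239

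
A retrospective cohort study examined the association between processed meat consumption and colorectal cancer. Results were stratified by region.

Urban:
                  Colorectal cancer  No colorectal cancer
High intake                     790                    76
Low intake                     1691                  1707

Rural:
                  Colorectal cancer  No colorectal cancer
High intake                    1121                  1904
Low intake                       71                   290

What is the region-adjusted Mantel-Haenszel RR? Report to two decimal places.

RR_MH = Σ(aᵢ·n₀ᵢ/nᵢ) / Σ(cᵢ·n₁ᵢ/nᵢ), with n₁ᵢ = aᵢ+bᵢ (exposed), n₀ᵢ = cᵢ+dᵢ (unexposed), nᵢ = n₁ᵢ+n₀ᵢ.
Stratum 1 (Urban): n₁ = 866, n₀ = 3398, n = 4264; a·n₀/n = 790·3398/4264 = 629.5544; c·n₁/n = 1691·866/4264 = 343.4348
Stratum 2 (Rural): n₁ = 3025, n₀ = 361, n = 3386; a·n₀/n = 1121·361/3386 = 119.5159; c·n₁/n = 71·3025/3386 = 63.4303
RR_MH = (629.5544 + 119.5159) / (343.4348 + 63.4303) = 749.0704 / 406.8651 = 1.84108

1.84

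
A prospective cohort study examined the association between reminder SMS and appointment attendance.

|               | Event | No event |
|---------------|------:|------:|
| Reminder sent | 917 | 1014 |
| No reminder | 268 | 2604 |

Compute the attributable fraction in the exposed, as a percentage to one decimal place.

Cells: a = 917, b = 1014, c = 268, d = 2604.
Risk in exposed = 917/1931 = 0.47488; risk in unexposed = 268/2872 = 0.09331.
RR = 0.47488/0.09331 = 5.08905
AR% = (RR − 1)/RR × 100 = (5.08905 − 1)/5.08905 × 100 = 80.3500%

80.3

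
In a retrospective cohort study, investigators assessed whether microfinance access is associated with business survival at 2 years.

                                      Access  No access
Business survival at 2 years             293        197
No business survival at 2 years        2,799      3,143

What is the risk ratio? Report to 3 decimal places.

1.607

Reading the table with exposure as columns: a = 293 (Access, case), b = 2799 (Access, non-case), c = 197 (No access, case), d = 3143.
Risk in exposed = 293/3092 = 0.09476; risk in unexposed = 197/3340 = 0.05898.
RR = 0.09476 / 0.05898 = 1.60660
The risk among the exposed is 1.61 times that among the unexposed.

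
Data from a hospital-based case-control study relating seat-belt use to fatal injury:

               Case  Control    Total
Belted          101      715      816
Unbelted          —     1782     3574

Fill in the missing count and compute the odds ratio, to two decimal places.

0.14

The missing cell is in the unexposed row: 3574 − 1782 = 1792.
So a = 101, b = 715, c = 1792, d = 1782.
OR = (a·d)/(b·c) = (101 × 1782) / (715 × 1792) = 179982 / 1281280 = 0.14047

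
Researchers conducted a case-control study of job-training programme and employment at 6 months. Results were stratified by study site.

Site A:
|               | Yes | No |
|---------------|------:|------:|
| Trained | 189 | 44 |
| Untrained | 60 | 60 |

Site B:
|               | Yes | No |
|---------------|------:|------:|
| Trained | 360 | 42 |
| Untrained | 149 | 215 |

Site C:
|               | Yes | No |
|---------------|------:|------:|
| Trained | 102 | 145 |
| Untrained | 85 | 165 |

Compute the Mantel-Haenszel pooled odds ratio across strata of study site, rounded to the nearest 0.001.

4.130

OR_MH = Σ(aᵢdᵢ/nᵢ) / Σ(bᵢcᵢ/nᵢ), where nᵢ is the stratum total.
Stratum 1 (Site A): n = 353; a·d/n = 189·60/353 = 32.1246; b·c/n = 44·60/353 = 7.4788
Stratum 2 (Site B): n = 766; a·d/n = 360·215/766 = 101.0444; b·c/n = 42·149/766 = 8.1697
Stratum 3 (Site C): n = 497; a·d/n = 102·165/497 = 33.8632; b·c/n = 145·85/497 = 24.7988
OR_MH = (32.1246 + 101.0444 + 33.8632) / (7.4788 + 8.1697 + 24.7988) = 167.0322 / 40.4473 = 4.12963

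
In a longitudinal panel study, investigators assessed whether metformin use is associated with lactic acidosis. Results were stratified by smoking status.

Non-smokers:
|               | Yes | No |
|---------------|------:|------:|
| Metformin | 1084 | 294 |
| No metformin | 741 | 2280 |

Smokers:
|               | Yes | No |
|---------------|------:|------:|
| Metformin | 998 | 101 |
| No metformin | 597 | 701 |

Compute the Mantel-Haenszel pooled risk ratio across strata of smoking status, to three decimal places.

RR_MH = Σ(aᵢ·n₀ᵢ/nᵢ) / Σ(cᵢ·n₁ᵢ/nᵢ), with n₁ᵢ = aᵢ+bᵢ (exposed), n₀ᵢ = cᵢ+dᵢ (unexposed), nᵢ = n₁ᵢ+n₀ᵢ.
Stratum 1 (Non-smokers): n₁ = 1378, n₀ = 3021, n = 4399; a·n₀/n = 1084·3021/4399 = 744.4337; c·n₁/n = 741·1378/4399 = 232.1205
Stratum 2 (Smokers): n₁ = 1099, n₀ = 1298, n = 2397; a·n₀/n = 998·1298/2397 = 540.4272; c·n₁/n = 597·1099/2397 = 273.7184
RR_MH = (744.4337 + 540.4272) / (232.1205 + 273.7184) = 1284.8609 / 505.8389 = 2.54006

2.540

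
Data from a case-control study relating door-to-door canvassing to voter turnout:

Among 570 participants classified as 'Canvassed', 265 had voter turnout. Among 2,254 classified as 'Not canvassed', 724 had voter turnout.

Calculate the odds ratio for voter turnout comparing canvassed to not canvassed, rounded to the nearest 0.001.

1.836

From the description: a = 265, b = 305, c = 724, d = 1530.
OR = (a·d)/(b·c) = (265 × 1530) / (305 × 724) = 405450 / 220820 = 1.83611
The odds of voter turnout are about 1.84 times as high in the canvassed group.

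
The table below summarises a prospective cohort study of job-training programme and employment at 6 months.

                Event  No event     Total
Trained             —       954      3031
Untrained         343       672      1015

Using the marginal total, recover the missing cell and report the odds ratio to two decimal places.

The missing cell is in the exposed row: 3031 − 954 = 2077.
So a = 2077, b = 954, c = 343, d = 672.
OR = (a·d)/(b·c) = (2077 × 672) / (954 × 343) = 1395744 / 327222 = 4.26543

4.27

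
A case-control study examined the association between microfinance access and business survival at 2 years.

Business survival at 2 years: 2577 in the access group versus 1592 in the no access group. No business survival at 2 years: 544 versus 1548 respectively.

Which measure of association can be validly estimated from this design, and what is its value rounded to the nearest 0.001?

4.606

From the description: a = 2577, b = 544, c = 1592, d = 1548.
This is a case-control study: participants were sampled on outcome status, so risks in the source population cannot be estimated directly — relative risk is not valid here. The odds ratio is the appropriate measure.
OR = (a·d)/(b·c) = (2577 × 1548) / (544 × 1592) = 3989196 / 866048 = 4.60621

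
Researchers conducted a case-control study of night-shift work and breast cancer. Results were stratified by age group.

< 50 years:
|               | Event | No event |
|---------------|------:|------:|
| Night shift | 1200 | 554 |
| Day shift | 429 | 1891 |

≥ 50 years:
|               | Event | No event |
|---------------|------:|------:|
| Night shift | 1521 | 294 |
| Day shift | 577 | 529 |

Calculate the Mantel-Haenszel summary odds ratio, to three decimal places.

7.151

OR_MH = Σ(aᵢdᵢ/nᵢ) / Σ(bᵢcᵢ/nᵢ), where nᵢ is the stratum total.
Stratum 1 (< 50 years): n = 4074; a·d/n = 1200·1891/4074 = 556.9956; b·c/n = 554·429/4074 = 58.3373
Stratum 2 (≥ 50 years): n = 2921; a·d/n = 1521·529/2921 = 275.4567; b·c/n = 294·577/2921 = 58.0753
OR_MH = (556.9956 + 275.4567) / (58.3373 + 58.0753) = 832.4523 / 116.4126 = 7.15088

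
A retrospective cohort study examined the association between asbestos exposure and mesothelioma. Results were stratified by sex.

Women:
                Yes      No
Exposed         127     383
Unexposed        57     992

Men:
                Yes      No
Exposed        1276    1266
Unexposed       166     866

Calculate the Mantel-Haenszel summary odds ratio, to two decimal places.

OR_MH = Σ(aᵢdᵢ/nᵢ) / Σ(bᵢcᵢ/nᵢ), where nᵢ is the stratum total.
Stratum 1 (Women): n = 1559; a·d/n = 127·992/1559 = 80.8108; b·c/n = 383·57/1559 = 14.0032
Stratum 2 (Men): n = 3574; a·d/n = 1276·866/3574 = 309.1819; b·c/n = 1266·166/3574 = 58.8013
OR_MH = (80.8108 + 309.1819) / (14.0032 + 58.8013) = 389.9926 / 72.8046 = 5.35671

5.36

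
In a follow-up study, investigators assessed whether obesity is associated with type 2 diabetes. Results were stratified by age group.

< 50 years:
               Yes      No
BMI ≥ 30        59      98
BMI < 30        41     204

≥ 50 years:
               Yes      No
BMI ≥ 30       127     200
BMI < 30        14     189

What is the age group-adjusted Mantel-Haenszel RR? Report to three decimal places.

RR_MH = Σ(aᵢ·n₀ᵢ/nᵢ) / Σ(cᵢ·n₁ᵢ/nᵢ), with n₁ᵢ = aᵢ+bᵢ (exposed), n₀ᵢ = cᵢ+dᵢ (unexposed), nᵢ = n₁ᵢ+n₀ᵢ.
Stratum 1 (< 50 years): n₁ = 157, n₀ = 245, n = 402; a·n₀/n = 59·245/402 = 35.9577; c·n₁/n = 41·157/402 = 16.0124
Stratum 2 (≥ 50 years): n₁ = 327, n₀ = 203, n = 530; a·n₀/n = 127·203/530 = 48.6434; c·n₁/n = 14·327/530 = 8.6377
RR_MH = (35.9577 + 48.6434) / (16.0124 + 8.6377) = 84.6011 / 24.6502 = 3.43207

3.432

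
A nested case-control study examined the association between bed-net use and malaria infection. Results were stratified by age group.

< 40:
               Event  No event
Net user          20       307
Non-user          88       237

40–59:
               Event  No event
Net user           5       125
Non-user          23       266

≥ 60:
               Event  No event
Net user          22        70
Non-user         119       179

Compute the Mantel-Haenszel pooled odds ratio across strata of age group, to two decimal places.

OR_MH = Σ(aᵢdᵢ/nᵢ) / Σ(bᵢcᵢ/nᵢ), where nᵢ is the stratum total.
Stratum 1 (< 40): n = 652; a·d/n = 20·237/652 = 7.2699; b·c/n = 307·88/652 = 41.4356
Stratum 2 (40–59): n = 419; a·d/n = 5·266/419 = 3.1742; b·c/n = 125·23/419 = 6.8616
Stratum 3 (≥ 60): n = 390; a·d/n = 22·179/390 = 10.0974; b·c/n = 70·119/390 = 21.3590
OR_MH = (7.2699 + 3.1742 + 10.0974) / (41.4356 + 6.8616 + 21.3590) = 20.5416 / 69.6561 = 0.29490

0.29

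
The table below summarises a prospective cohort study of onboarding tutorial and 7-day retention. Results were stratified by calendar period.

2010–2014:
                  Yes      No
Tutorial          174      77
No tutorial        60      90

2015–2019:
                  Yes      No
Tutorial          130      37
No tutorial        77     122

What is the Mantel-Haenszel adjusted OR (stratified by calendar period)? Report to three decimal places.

4.268

OR_MH = Σ(aᵢdᵢ/nᵢ) / Σ(bᵢcᵢ/nᵢ), where nᵢ is the stratum total.
Stratum 1 (2010–2014): n = 401; a·d/n = 174·90/401 = 39.0524; b·c/n = 77·60/401 = 11.5212
Stratum 2 (2015–2019): n = 366; a·d/n = 130·122/366 = 43.3333; b·c/n = 37·77/366 = 7.7842
OR_MH = (39.0524 + 43.3333) / (11.5212 + 7.7842) = 82.3857 / 19.3054 = 4.26751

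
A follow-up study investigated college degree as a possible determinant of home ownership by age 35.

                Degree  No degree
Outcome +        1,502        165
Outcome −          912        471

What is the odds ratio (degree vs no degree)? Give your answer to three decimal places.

Reading the table with exposure as columns: a = 1502 (Degree, case), b = 912 (Degree, non-case), c = 165 (No degree, case), d = 471.
OR = (a·d)/(b·c) = (1502 × 471) / (912 × 165) = 707442 / 150480 = 4.70124
The odds of home ownership by age 35 are about 4.70 times as high in the degree group.

4.701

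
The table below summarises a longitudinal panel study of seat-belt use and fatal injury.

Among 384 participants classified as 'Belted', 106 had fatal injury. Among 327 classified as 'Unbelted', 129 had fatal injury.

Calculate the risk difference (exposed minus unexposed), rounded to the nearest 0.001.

From the description: a = 106, b = 278, c = 129, d = 198.
Risk in exposed = 106/384 = 0.276042; risk in unexposed = 129/327 = 0.394495.
Risk difference = 0.276042 − 0.394495 = -0.118454

-0.118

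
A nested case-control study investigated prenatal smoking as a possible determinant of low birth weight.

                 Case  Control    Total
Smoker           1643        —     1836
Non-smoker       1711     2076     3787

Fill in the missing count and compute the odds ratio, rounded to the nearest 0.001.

10.329

The missing cell is in the exposed row: 1836 − 1643 = 193.
So a = 1643, b = 193, c = 1711, d = 2076.
OR = (a·d)/(b·c) = (1643 × 2076) / (193 × 1711) = 3410868 / 330223 = 10.32898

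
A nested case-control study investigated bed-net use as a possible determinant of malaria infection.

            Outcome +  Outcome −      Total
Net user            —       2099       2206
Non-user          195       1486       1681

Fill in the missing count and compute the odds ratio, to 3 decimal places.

The missing cell is in the exposed row: 2206 − 2099 = 107.
So a = 107, b = 2099, c = 195, d = 1486.
OR = (a·d)/(b·c) = (107 × 1486) / (2099 × 195) = 159002 / 409305 = 0.38847

0.388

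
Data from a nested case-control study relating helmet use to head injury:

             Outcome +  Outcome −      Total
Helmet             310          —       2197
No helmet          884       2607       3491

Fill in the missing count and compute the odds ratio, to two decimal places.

0.48

The missing cell is in the exposed row: 2197 − 310 = 1887.
So a = 310, b = 1887, c = 884, d = 2607.
OR = (a·d)/(b·c) = (310 × 2607) / (1887 × 884) = 808170 / 1668108 = 0.48448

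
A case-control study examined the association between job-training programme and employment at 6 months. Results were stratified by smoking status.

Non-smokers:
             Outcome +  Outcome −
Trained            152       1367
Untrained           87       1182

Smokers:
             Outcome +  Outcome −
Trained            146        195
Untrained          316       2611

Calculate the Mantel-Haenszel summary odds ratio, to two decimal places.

OR_MH = Σ(aᵢdᵢ/nᵢ) / Σ(bᵢcᵢ/nᵢ), where nᵢ is the stratum total.
Stratum 1 (Non-smokers): n = 2788; a·d/n = 152·1182/2788 = 64.4419; b·c/n = 1367·87/2788 = 42.6575
Stratum 2 (Smokers): n = 3268; a·d/n = 146·2611/3268 = 116.6481; b·c/n = 195·316/3268 = 18.8556
OR_MH = (64.4419 + 116.6481) / (42.6575 + 18.8556) = 181.0900 / 61.5130 = 2.94393

2.94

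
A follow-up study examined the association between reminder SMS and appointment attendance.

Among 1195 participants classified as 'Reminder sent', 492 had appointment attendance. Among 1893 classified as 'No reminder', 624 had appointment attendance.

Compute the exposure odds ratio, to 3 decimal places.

1.423

From the description: a = 492, b = 703, c = 624, d = 1269.
OR = (a·d)/(b·c) = (492 × 1269) / (703 × 624) = 624348 / 438672 = 1.42327
The odds of appointment attendance are about 1.42 times as high in the reminder sent group.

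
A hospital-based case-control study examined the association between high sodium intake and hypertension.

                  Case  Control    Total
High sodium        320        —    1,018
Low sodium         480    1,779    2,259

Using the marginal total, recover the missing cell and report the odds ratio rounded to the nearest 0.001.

The missing cell is in the exposed row: 1018 − 320 = 698.
So a = 320, b = 698, c = 480, d = 1779.
OR = (a·d)/(b·c) = (320 × 1779) / (698 × 480) = 569280 / 335040 = 1.69914

1.699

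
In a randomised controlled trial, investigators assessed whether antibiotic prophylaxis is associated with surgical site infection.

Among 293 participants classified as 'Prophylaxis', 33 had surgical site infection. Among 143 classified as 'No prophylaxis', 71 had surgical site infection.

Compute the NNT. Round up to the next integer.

3

Risk in treated group = 33/293 = 0.11263; risk in control = 71/143 = 0.49650.
Absolute risk reduction = 0.49650 − 0.11263 = 0.38388
NNT = 1 / ARR = 1 / 0.38388 = 2.605 → round up → 3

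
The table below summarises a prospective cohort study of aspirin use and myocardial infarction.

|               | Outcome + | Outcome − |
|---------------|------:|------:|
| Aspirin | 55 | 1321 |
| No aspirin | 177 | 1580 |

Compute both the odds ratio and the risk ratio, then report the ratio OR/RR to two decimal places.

Cells: a = 55, b = 1321, c = 177, d = 1580.
OR = (55·1580)/(1321·177) = 86900/233817 = 0.37166
Risk in exposed = 55/1376 = 0.03997; risk in unexposed = 177/1757 = 0.10074; RR = 0.39677
OR/RR = 0.37166 / 0.39677 = 0.93670
The outcome is not rare, so the OR lies further from 1 than the RR.

0.94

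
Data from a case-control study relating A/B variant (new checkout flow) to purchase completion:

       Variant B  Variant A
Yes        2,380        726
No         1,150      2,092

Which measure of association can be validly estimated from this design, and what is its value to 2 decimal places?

Reading the table with exposure as columns: a = 2380 (Variant B, case), b = 1150 (Variant B, non-case), c = 726 (Variant A, case), d = 2092.
This is a case-control study: participants were sampled on outcome status, so risks in the source population cannot be estimated directly — relative risk is not valid here. The odds ratio is the appropriate measure.
OR = (a·d)/(b·c) = (2380 × 2092) / (1150 × 726) = 4978960 / 834900 = 5.96354

5.96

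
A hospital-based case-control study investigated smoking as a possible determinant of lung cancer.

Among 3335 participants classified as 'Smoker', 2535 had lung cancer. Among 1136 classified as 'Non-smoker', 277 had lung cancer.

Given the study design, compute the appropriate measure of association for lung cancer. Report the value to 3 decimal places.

9.827

From the description: a = 2535, b = 800, c = 277, d = 859.
This is a hospital-based case-control study: participants were sampled on outcome status, so risks in the source population cannot be estimated directly — relative risk is not valid here. The odds ratio is the appropriate measure.
OR = (a·d)/(b·c) = (2535 × 859) / (800 × 277) = 2177565 / 221600 = 9.82656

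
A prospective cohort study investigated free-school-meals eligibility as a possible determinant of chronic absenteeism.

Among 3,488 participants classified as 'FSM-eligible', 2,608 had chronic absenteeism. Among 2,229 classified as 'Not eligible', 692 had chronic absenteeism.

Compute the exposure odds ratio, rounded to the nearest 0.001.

6.583

From the description: a = 2608, b = 880, c = 692, d = 1537.
OR = (a·d)/(b·c) = (2608 × 1537) / (880 × 692) = 4008496 / 608960 = 6.58253
The odds of chronic absenteeism are about 6.58 times as high in the fsm-eligible group.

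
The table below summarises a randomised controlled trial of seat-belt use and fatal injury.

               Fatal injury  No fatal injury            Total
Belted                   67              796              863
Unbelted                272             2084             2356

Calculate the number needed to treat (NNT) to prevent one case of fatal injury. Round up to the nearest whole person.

27

Risk in treated group = 67/863 = 0.07764; risk in control = 272/2356 = 0.11545.
Absolute risk reduction = 0.11545 − 0.07764 = 0.03781
NNT = 1 / ARR = 1 / 0.03781 = 26.445 → round up → 27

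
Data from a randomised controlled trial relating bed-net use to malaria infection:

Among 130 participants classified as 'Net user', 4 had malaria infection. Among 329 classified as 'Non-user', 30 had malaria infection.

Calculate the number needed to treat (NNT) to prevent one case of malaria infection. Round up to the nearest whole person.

17

Risk in treated group = 4/130 = 0.03077; risk in control = 30/329 = 0.09119.
Absolute risk reduction = 0.09119 − 0.03077 = 0.06042
NNT = 1 / ARR = 1 / 0.06042 = 16.552 → round up → 17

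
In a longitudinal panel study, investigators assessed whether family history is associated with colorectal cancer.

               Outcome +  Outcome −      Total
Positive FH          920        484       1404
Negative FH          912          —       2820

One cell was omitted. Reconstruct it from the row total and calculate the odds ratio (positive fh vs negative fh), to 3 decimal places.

3.977

The missing cell is in the unexposed row: 2820 − 912 = 1908.
So a = 920, b = 484, c = 912, d = 1908.
OR = (a·d)/(b·c) = (920 × 1908) / (484 × 912) = 1755360 / 441408 = 3.97673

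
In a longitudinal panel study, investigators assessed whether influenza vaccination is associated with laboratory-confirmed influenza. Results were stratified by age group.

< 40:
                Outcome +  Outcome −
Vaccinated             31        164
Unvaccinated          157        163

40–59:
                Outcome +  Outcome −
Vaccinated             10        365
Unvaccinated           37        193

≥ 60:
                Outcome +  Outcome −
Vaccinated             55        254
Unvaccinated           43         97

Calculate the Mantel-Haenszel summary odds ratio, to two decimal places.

0.26

OR_MH = Σ(aᵢdᵢ/nᵢ) / Σ(bᵢcᵢ/nᵢ), where nᵢ is the stratum total.
Stratum 1 (< 40): n = 515; a·d/n = 31·163/515 = 9.8117; b·c/n = 164·157/515 = 49.9961
Stratum 2 (40–59): n = 605; a·d/n = 10·193/605 = 3.1901; b·c/n = 365·37/605 = 22.3223
Stratum 3 (≥ 60): n = 449; a·d/n = 55·97/449 = 11.8820; b·c/n = 254·43/449 = 24.3252
OR_MH = (9.8117 + 3.1901 + 11.8820) / (49.9961 + 22.3223 + 24.3252) = 24.8837 / 96.6436 = 0.25748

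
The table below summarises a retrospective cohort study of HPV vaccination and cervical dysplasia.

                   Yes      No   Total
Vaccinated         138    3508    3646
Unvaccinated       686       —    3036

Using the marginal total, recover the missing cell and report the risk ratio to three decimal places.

The missing cell is in the unexposed row: 3036 − 686 = 2350.
So a = 138, b = 3508, c = 686, d = 2350.
RR = [a/(a+b)] / [c/(c+d)] = (138/3646) / (686/3036) = 0.03785/0.22596 = 0.16751

0.168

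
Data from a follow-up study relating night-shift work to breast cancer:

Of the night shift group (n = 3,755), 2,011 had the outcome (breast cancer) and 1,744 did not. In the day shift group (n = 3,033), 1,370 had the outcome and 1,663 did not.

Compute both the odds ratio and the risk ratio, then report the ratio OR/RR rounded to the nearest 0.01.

From the description: a = 2011, b = 1744, c = 1370, d = 1663.
OR = (2011·1663)/(1744·1370) = 3344293/2389280 = 1.39971
Risk in exposed = 2011/3755 = 0.53555; risk in unexposed = 1370/3033 = 0.45170; RR = 1.18564
OR/RR = 1.39971 / 1.18564 = 1.18055
The outcome is not rare, so the OR lies further from 1 than the RR.

1.18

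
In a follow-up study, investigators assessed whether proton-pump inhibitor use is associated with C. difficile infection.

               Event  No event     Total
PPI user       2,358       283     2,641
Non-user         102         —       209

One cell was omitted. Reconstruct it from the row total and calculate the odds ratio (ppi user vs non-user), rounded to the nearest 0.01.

8.74

The missing cell is in the unexposed row: 209 − 102 = 107.
So a = 2358, b = 283, c = 102, d = 107.
OR = (a·d)/(b·c) = (2358 × 107) / (283 × 102) = 252306 / 28866 = 8.74059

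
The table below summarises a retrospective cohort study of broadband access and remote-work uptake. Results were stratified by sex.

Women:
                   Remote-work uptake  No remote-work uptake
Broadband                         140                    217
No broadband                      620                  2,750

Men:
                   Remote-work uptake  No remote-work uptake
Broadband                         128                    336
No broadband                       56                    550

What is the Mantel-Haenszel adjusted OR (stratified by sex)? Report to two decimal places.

3.15

OR_MH = Σ(aᵢdᵢ/nᵢ) / Σ(bᵢcᵢ/nᵢ), where nᵢ is the stratum total.
Stratum 1 (Women): n = 3727; a·d/n = 140·2750/3727 = 103.3002; b·c/n = 217·620/3727 = 36.0987
Stratum 2 (Men): n = 1070; a·d/n = 128·550/1070 = 65.7944; b·c/n = 336·56/1070 = 17.5850
OR_MH = (103.3002 + 65.7944) / (36.0987 + 17.5850) = 169.0946 / 53.6838 = 3.14983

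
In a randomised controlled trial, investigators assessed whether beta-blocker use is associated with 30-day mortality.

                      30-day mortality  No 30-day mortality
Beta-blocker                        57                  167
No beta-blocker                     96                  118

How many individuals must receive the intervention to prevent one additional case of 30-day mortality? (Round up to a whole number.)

6

Risk in treated group = 57/224 = 0.25446; risk in control = 96/214 = 0.44860.
Absolute risk reduction = 0.44860 − 0.25446 = 0.19413
NNT = 1 / ARR = 1 / 0.19413 = 5.151 → round up → 6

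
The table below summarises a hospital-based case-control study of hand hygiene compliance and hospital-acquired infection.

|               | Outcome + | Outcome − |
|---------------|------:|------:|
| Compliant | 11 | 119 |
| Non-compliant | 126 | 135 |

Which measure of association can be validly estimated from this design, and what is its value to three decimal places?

Cells: a = 11, b = 119, c = 126, d = 135.
This is a hospital-based case-control study: participants were sampled on outcome status, so risks in the source population cannot be estimated directly — relative risk is not valid here. The odds ratio is the appropriate measure.
OR = (a·d)/(b·c) = (11 × 135) / (119 × 126) = 1485 / 14994 = 0.09904

0.099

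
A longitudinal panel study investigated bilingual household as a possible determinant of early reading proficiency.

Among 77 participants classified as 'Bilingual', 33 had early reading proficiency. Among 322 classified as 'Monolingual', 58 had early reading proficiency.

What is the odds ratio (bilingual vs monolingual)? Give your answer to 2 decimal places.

From the description: a = 33, b = 44, c = 58, d = 264.
OR = (a·d)/(b·c) = (33 × 264) / (44 × 58) = 8712 / 2552 = 3.41379
The odds of early reading proficiency are about 3.41 times as high in the bilingual group.

3.41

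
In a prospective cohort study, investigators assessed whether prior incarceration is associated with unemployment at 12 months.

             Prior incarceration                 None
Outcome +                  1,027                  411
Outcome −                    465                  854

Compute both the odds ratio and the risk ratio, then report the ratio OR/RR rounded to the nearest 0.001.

Reading the table with exposure as columns: a = 1027 (Prior incarceration, case), b = 465 (Prior incarceration, non-case), c = 411 (None, case), d = 854.
OR = (1027·854)/(465·411) = 877058/191115 = 4.58916
Risk in exposed = 1027/1492 = 0.68834; risk in unexposed = 411/1265 = 0.32490; RR = 2.11861
OR/RR = 4.58916 / 2.11861 = 2.16612
The outcome is not rare, so the OR lies further from 1 than the RR.

2.166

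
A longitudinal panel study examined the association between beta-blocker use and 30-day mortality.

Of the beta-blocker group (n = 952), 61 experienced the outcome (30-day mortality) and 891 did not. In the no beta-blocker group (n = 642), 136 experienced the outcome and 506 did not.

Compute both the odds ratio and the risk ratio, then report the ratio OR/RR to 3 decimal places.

From the description: a = 61, b = 891, c = 136, d = 506.
OR = (61·506)/(891·136) = 30866/121176 = 0.25472
Risk in exposed = 61/952 = 0.06408; risk in unexposed = 136/642 = 0.21184; RR = 0.30247
OR/RR = 0.25472 / 0.30247 = 0.84212
The outcome is not rare, so the OR lies further from 1 than the RR.

0.842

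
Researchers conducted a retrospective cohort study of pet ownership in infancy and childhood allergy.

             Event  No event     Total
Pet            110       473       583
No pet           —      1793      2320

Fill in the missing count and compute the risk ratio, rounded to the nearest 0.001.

0.831

The missing cell is in the unexposed row: 2320 − 1793 = 527.
So a = 110, b = 473, c = 527, d = 1793.
RR = [a/(a+b)] / [c/(c+d)] = (110/583) / (527/2320) = 0.18868/0.22716 = 0.83062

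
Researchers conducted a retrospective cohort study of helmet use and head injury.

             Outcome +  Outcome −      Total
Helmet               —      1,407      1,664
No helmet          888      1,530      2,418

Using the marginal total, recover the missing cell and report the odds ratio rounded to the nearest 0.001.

0.315

The missing cell is in the exposed row: 1664 − 1407 = 257.
So a = 257, b = 1407, c = 888, d = 1530.
OR = (a·d)/(b·c) = (257 × 1530) / (1407 × 888) = 393210 / 1249416 = 0.31472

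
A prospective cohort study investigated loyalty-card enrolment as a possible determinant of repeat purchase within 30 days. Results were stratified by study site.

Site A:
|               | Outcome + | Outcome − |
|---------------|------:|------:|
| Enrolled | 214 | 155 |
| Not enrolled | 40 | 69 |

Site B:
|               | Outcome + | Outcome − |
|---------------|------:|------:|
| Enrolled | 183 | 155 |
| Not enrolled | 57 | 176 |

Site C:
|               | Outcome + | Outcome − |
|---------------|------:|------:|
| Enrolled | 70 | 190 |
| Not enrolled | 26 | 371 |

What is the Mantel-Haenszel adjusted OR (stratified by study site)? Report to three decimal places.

OR_MH = Σ(aᵢdᵢ/nᵢ) / Σ(bᵢcᵢ/nᵢ), where nᵢ is the stratum total.
Stratum 1 (Site A): n = 478; a·d/n = 214·69/478 = 30.8912; b·c/n = 155·40/478 = 12.9707
Stratum 2 (Site B): n = 571; a·d/n = 183·176/571 = 56.4063; b·c/n = 155·57/571 = 15.4729
Stratum 3 (Site C): n = 657; a·d/n = 70·371/657 = 39.5282; b·c/n = 190·26/657 = 7.5190
OR_MH = (30.8912 + 56.4063 + 39.5282) / (12.9707 + 15.4729 + 7.5190) = 126.8257 / 35.9626 = 3.52660

3.527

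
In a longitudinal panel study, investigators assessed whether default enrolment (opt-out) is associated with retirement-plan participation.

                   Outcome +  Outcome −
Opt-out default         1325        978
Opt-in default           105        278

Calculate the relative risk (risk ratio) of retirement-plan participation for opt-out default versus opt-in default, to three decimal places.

Cells: a = 1325, b = 978, c = 105, d = 278.
Risk in exposed = 1325/2303 = 0.57534; risk in unexposed = 105/383 = 0.27415.
RR = 0.57534 / 0.27415 = 2.09861
The risk among the exposed is 2.10 times that among the unexposed.

2.099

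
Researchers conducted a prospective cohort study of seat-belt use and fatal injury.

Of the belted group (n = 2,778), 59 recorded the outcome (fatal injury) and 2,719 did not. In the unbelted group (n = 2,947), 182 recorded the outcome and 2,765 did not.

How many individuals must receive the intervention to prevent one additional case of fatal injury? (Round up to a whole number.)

Risk in treated group = 59/2778 = 0.02124; risk in control = 182/2947 = 0.06176.
Absolute risk reduction = 0.06176 − 0.02124 = 0.04052
NNT = 1 / ARR = 1 / 0.04052 = 24.680 → round up → 25

25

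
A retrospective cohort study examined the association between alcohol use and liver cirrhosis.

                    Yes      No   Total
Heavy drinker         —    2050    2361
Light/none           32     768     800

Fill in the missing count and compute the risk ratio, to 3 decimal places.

3.293

The missing cell is in the exposed row: 2361 − 2050 = 311.
So a = 311, b = 2050, c = 32, d = 768.
RR = [a/(a+b)] / [c/(c+d)] = (311/2361) / (32/800) = 0.13172/0.04000 = 3.29310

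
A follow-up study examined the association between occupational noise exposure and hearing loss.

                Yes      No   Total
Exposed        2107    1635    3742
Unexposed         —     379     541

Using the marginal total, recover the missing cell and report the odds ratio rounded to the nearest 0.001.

3.015

The missing cell is in the unexposed row: 541 − 379 = 162.
So a = 2107, b = 1635, c = 162, d = 379.
OR = (a·d)/(b·c) = (2107 × 379) / (1635 × 162) = 798553 / 264870 = 3.01489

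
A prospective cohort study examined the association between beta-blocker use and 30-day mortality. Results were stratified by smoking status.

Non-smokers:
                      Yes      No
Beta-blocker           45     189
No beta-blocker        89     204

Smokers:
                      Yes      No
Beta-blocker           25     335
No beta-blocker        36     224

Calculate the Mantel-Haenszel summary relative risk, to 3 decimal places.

0.588

RR_MH = Σ(aᵢ·n₀ᵢ/nᵢ) / Σ(cᵢ·n₁ᵢ/nᵢ), with n₁ᵢ = aᵢ+bᵢ (exposed), n₀ᵢ = cᵢ+dᵢ (unexposed), nᵢ = n₁ᵢ+n₀ᵢ.
Stratum 1 (Non-smokers): n₁ = 234, n₀ = 293, n = 527; a·n₀/n = 45·293/527 = 25.0190; c·n₁/n = 89·234/527 = 39.5180
Stratum 2 (Smokers): n₁ = 360, n₀ = 260, n = 620; a·n₀/n = 25·260/620 = 10.4839; c·n₁/n = 36·360/620 = 20.9032
RR_MH = (25.0190 + 10.4839) / (39.5180 + 20.9032) = 35.5028 / 60.4213 = 0.58759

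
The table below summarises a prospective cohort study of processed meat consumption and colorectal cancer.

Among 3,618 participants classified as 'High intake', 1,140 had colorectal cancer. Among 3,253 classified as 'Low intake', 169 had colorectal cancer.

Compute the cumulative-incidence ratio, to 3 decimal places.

6.065

From the description: a = 1140, b = 2478, c = 169, d = 3084.
Risk in exposed = 1140/3618 = 0.31509; risk in unexposed = 169/3253 = 0.05195.
RR = 0.31509 / 0.05195 = 6.06504
The risk among the exposed is 6.07 times that among the unexposed.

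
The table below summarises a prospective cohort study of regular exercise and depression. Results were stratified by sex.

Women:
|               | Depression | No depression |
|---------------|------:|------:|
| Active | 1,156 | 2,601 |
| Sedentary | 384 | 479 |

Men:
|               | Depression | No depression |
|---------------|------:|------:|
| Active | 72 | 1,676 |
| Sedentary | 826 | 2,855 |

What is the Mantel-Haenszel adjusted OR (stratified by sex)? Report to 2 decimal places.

0.33

OR_MH = Σ(aᵢdᵢ/nᵢ) / Σ(bᵢcᵢ/nᵢ), where nᵢ is the stratum total.
Stratum 1 (Women): n = 4620; a·d/n = 1156·479/4620 = 119.8537; b·c/n = 2601·384/4620 = 216.1870
Stratum 2 (Men): n = 5429; a·d/n = 72·2855/5429 = 37.8633; b·c/n = 1676·826/5429 = 254.9965
OR_MH = (119.8537 + 37.8633) / (216.1870 + 254.9965) = 157.7170 / 471.1835 = 0.33473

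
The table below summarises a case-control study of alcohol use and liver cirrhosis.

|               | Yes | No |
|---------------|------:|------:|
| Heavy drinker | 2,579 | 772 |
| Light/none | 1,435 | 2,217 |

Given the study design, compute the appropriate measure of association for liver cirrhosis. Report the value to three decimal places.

5.161

Cells: a = 2579, b = 772, c = 1435, d = 2217.
This is a case-control study: participants were sampled on outcome status, so risks in the source population cannot be estimated directly — relative risk is not valid here. The odds ratio is the appropriate measure.
OR = (a·d)/(b·c) = (2579 × 2217) / (772 × 1435) = 5717643 / 1107820 = 5.16117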